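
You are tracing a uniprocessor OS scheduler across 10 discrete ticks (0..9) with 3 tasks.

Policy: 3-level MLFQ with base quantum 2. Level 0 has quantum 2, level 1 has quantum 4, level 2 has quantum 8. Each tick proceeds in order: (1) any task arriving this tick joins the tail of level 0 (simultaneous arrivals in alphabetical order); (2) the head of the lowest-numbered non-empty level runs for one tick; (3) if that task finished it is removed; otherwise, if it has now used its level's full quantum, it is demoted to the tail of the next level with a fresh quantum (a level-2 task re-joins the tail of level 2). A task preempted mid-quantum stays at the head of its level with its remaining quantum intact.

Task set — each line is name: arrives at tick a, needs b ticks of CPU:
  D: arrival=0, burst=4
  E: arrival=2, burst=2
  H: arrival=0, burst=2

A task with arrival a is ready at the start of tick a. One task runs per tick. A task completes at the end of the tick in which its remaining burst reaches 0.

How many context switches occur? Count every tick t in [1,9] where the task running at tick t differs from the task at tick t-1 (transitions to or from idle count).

context switches = 4

t=0: L0/L1/L2 = DH/-/- → run D
t=1: L0/L1/L2 = DH/-/- → run D
t=2: L0/L1/L2 = HE/D/- → run H
t=3: L0/L1/L2 = HE/D/- → run H
t=4: L0/L1/L2 = E/D/- → run E
t=5: L0/L1/L2 = E/D/- → run E
t=6: L0/L1/L2 = -/D/- → run D
t=7: L0/L1/L2 = -/D/- → run D
t=8: (idle)
t=9: (idle)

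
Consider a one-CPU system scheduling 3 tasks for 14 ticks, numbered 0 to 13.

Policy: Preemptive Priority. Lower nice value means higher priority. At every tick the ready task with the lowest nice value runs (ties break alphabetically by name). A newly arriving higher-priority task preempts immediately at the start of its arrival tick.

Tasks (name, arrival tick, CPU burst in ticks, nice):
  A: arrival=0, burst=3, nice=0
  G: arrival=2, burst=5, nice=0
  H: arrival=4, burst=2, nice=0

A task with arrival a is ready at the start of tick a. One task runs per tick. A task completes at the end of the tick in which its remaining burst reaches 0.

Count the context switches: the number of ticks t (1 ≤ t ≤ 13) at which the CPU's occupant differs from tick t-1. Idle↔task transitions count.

t=0: ready={A} → run A
t=1: ready={A} → run A
t=2: ready={A,G} → run A
t=3: ready={G} → run G
t=4: ready={G,H} → run G
t=5: ready={G,H} → run G
t=6: ready={G,H} → run G
t=7: ready={G,H} → run G
t=8: ready={H} → run H
t=9: ready={H} → run H
t=10: (idle)
t=11: (idle)
t=12: (idle)
t=13: (idle)

context switches = 3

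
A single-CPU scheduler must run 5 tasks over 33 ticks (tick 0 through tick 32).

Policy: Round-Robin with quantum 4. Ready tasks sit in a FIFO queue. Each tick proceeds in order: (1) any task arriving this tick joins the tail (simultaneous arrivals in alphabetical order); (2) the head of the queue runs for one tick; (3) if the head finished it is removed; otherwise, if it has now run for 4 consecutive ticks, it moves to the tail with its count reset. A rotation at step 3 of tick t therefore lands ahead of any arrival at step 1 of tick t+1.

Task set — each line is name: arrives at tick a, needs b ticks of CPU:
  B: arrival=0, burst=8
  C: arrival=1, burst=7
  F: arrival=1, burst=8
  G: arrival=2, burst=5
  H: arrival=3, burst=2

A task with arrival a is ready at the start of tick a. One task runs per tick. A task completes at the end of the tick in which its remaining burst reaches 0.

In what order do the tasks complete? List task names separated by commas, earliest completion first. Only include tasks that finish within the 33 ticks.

completion order = H, B, C, F, G

t=0: queue=[B] q_used=0 → run B
t=1: queue=[B,C,F] q_used=1 → run B
t=2: queue=[B,C,F,G] q_used=2 → run B
t=3: queue=[B,C,F,G,H] q_used=3 → run B
t=4: queue=[C,F,G,H,B] q_used=0 → run C
t=5: queue=[C,F,G,H,B] q_used=1 → run C
t=6: queue=[C,F,G,H,B] q_used=2 → run C
t=7: queue=[C,F,G,H,B] q_used=3 → run C
t=8: queue=[F,G,H,B,C] q_used=0 → run F
t=9: queue=[F,G,H,B,C] q_used=1 → run F
t=10: queue=[F,G,H,B,C] q_used=2 → run F
t=11: queue=[F,G,H,B,C] q_used=3 → run F
t=12: queue=[G,H,B,C,F] q_used=0 → run G
t=13: queue=[G,H,B,C,F] q_used=1 → run G
t=14: queue=[G,H,B,C,F] q_used=2 → run G
t=15: queue=[G,H,B,C,F] q_used=3 → run G
t=16: queue=[H,B,C,F,G] q_used=0 → run H
t=17: queue=[H,B,C,F,G] q_used=1 → run H
t=18: queue=[B,C,F,G] q_used=0 → run B
t=19: queue=[B,C,F,G] q_used=1 → run B
t=20: queue=[B,C,F,G] q_used=2 → run B
t=21: queue=[B,C,F,G] q_used=3 → run B
t=22: queue=[C,F,G] q_used=0 → run C
t=23: queue=[C,F,G] q_used=1 → run C
t=24: queue=[C,F,G] q_used=2 → run C
t=25: queue=[F,G] q_used=0 → run F
t=26: queue=[F,G] q_used=1 → run F
t=27: queue=[F,G] q_used=2 → run F
t=28: queue=[F,G] q_used=3 → run F
t=29: queue=[G] q_used=0 → run G
t=30: (idle)
t=31: (idle)
t=32: (idle)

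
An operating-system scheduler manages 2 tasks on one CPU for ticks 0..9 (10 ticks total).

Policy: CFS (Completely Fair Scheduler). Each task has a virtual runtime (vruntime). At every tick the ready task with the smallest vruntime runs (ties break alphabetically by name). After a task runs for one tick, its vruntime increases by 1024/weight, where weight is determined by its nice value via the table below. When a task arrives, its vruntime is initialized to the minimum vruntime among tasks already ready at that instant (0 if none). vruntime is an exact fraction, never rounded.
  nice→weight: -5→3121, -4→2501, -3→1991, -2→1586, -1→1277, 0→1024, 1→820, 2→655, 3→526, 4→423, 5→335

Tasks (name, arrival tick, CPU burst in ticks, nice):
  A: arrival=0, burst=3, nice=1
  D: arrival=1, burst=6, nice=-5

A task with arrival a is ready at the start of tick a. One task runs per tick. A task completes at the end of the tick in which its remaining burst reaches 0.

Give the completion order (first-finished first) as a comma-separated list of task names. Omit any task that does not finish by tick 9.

t=0: vr[A=0] → run A
t=1: vr[A=256/205 D=256/205] → run A
t=2: vr[A=512/205 D=256/205] → run D
t=3: vr[A=512/205 D=1008896/639805] → run D
t=4: vr[A=512/205 D=1218816/639805] → run D
t=5: vr[A=512/205 D=1428736/639805] → run D
t=6: vr[A=512/205 D=1638656/639805] → run A
t=7: vr[D=1638656/639805] → run D
t=8: vr[D=1848576/639805] → run D
t=9: (idle)

completion order = A, D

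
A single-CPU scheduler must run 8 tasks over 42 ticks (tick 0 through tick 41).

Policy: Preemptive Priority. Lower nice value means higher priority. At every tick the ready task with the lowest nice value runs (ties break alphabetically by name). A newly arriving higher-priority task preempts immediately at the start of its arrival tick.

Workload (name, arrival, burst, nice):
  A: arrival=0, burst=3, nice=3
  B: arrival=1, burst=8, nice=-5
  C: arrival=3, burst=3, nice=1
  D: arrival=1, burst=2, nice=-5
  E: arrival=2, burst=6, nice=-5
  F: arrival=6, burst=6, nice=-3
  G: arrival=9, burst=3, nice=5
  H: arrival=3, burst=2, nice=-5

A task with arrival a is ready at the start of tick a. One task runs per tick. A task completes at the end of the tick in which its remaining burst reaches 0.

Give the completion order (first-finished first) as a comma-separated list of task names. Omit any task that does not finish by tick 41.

t=0: ready={A} → run A
t=1: ready={A,B,D} → run B
t=2: ready={A,B,D,E} → run B
t=3: ready={A,B,C,D,E,H} → run B
t=4: ready={A,B,C,D,E,H} → run B
t=5: ready={A,B,C,D,E,H} → run B
t=6: ready={A,B,C,D,E,F,H} → run B
t=7: ready={A,B,C,D,E,F,H} → run B
t=8: ready={A,B,C,D,E,F,H} → run B
t=9: ready={A,C,D,E,F,G,H} → run D
t=10: ready={A,C,D,E,F,G,H} → run D
t=11: ready={A,C,E,F,G,H} → run E
t=12: ready={A,C,E,F,G,H} → run E
t=13: ready={A,C,E,F,G,H} → run E
t=14: ready={A,C,E,F,G,H} → run E
t=15: ready={A,C,E,F,G,H} → run E
t=16: ready={A,C,E,F,G,H} → run E
t=17: ready={A,C,F,G,H} → run H
t=18: ready={A,C,F,G,H} → run H
t=19: ready={A,C,F,G} → run F
t=20: ready={A,C,F,G} → run F
t=21: ready={A,C,F,G} → run F
t=22: ready={A,C,F,G} → run F
t=23: ready={A,C,F,G} → run F
t=24: ready={A,C,F,G} → run F
t=25: ready={A,C,G} → run C
t=26: ready={A,C,G} → run C
t=27: ready={A,C,G} → run C
t=28: ready={A,G} → run A
t=29: ready={A,G} → run A
t=30: ready={G} → run G
t=31: ready={G} → run G
t=32: ready={G} → run G
t=33: (idle)
t=34: (idle)
t=35: (idle)
t=36: (idle)
t=37: (idle)
t=38: (idle)
t=39: (idle)
t=40: (idle)
t=41: (idle)

completion order = B, D, E, H, F, C, A, G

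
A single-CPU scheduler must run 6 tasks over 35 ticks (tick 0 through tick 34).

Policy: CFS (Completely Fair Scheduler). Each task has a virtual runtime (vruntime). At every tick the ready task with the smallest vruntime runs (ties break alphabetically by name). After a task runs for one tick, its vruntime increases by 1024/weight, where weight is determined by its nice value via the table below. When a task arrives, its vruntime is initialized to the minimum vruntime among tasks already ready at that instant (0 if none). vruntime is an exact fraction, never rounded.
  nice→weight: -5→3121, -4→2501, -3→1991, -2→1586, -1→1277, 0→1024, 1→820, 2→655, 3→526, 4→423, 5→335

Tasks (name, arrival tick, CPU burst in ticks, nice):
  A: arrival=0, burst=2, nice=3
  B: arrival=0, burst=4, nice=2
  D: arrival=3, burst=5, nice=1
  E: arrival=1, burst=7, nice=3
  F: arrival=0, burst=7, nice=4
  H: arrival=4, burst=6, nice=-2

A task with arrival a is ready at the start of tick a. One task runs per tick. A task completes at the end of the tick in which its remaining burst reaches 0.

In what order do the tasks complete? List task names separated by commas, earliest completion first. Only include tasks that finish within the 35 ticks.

completion order = A, H, B, D, E, F

t=0: vr[A=0 B=0 F=0] → run A
t=1: vr[A=512/263 B=0 E=0 F=0] → run B
t=2: vr[A=512/263 B=1024/655 E=0 F=0] → run E
t=3: vr[A=512/263 B=1024/655 D=0 E=512/263 F=0] → run D
t=4: vr[A=512/263 B=1024/655 D=256/205 E=512/263 F=0 H=0] → run F
t=5: vr[A=512/263 B=1024/655 D=256/205 E=512/263 F=1024/423 H=0] → run H
t=6: vr[A=512/263 B=1024/655 D=256/205 E=512/263 F=1024/423 H=512/793] → run H
t=7: vr[A=512/263 B=1024/655 D=256/205 E=512/263 F=1024/423 H=1024/793] → run D
t=8: vr[A=512/263 B=1024/655 D=512/205 E=512/263 F=1024/423 H=1024/793] → run H
t=9: vr[A=512/263 B=1024/655 D=512/205 E=512/263 F=1024/423 H=1536/793] → run B
t=10: vr[A=512/263 B=2048/655 D=512/205 E=512/263 F=1024/423 H=1536/793] → run H
t=11: vr[A=512/263 B=2048/655 D=512/205 E=512/263 F=1024/423 H=2048/793] → run A
t=12: vr[B=2048/655 D=512/205 E=512/263 F=1024/423 H=2048/793] → run E
t=13: vr[B=2048/655 D=512/205 E=1024/263 F=1024/423 H=2048/793] → run F
t=14: vr[B=2048/655 D=512/205 E=1024/263 F=2048/423 H=2048/793] → run D
t=15: vr[B=2048/655 D=768/205 E=1024/263 F=2048/423 H=2048/793] → run H
t=16: vr[B=2048/655 D=768/205 E=1024/263 F=2048/423 H=2560/793] → run B
t=17: vr[B=3072/655 D=768/205 E=1024/263 F=2048/423 H=2560/793] → run H
t=18: vr[B=3072/655 D=768/205 E=1024/263 F=2048/423] → run D
t=19: vr[B=3072/655 D=1024/205 E=1024/263 F=2048/423] → run E
t=20: vr[B=3072/655 D=1024/205 E=1536/263 F=2048/423] → run B
t=21: vr[D=1024/205 E=1536/263 F=2048/423] → run F
t=22: vr[D=1024/205 E=1536/263 F=1024/141] → run D
t=23: vr[E=1536/263 F=1024/141] → run E
t=24: vr[E=2048/263 F=1024/141] → run F
t=25: vr[E=2048/263 F=4096/423] → run E
t=26: vr[E=2560/263 F=4096/423] → run F
t=27: vr[E=2560/263 F=5120/423] → run E
t=28: vr[E=3072/263 F=5120/423] → run E
t=29: vr[F=5120/423] → run F
t=30: vr[F=2048/141] → run F
t=31: (idle)
t=32: (idle)
t=33: (idle)
t=34: (idle)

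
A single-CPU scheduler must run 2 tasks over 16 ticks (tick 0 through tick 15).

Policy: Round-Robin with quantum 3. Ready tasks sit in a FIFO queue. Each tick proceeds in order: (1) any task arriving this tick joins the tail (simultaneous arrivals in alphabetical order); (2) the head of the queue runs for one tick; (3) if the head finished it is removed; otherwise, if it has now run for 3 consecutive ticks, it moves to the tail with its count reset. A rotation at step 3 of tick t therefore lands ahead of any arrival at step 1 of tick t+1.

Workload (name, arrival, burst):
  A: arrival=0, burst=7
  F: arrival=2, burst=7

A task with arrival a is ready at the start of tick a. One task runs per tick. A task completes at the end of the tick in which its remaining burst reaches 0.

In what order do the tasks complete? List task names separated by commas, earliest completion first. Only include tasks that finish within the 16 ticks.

completion order = A, F

t=0: queue=[A] q_used=0 → run A
t=1: queue=[A] q_used=1 → run A
t=2: queue=[A,F] q_used=2 → run A
t=3: queue=[F,A] q_used=0 → run F
t=4: queue=[F,A] q_used=1 → run F
t=5: queue=[F,A] q_used=2 → run F
t=6: queue=[A,F] q_used=0 → run A
t=7: queue=[A,F] q_used=1 → run A
t=8: queue=[A,F] q_used=2 → run A
t=9: queue=[F,A] q_used=0 → run F
t=10: queue=[F,A] q_used=1 → run F
t=11: queue=[F,A] q_used=2 → run F
t=12: queue=[A,F] q_used=0 → run A
t=13: queue=[F] q_used=0 → run F
t=14: (idle)
t=15: (idle)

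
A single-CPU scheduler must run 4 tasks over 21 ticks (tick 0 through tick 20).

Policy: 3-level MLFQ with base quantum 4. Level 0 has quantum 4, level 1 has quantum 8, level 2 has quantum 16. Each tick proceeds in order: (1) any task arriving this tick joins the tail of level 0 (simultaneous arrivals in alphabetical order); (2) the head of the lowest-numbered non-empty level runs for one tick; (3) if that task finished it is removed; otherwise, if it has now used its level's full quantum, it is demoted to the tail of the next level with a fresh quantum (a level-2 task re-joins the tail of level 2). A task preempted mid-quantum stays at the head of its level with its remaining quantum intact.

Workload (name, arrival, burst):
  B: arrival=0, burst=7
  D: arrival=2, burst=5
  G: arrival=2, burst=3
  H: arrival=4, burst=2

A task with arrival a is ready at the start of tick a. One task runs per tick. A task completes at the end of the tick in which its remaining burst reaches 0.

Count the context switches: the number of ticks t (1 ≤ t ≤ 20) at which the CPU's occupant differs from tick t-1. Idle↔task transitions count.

t=0: L0/L1/L2 = B/-/- → run B
t=1: L0/L1/L2 = B/-/- → run B
t=2: L0/L1/L2 = BDG/-/- → run B
t=3: L0/L1/L2 = BDG/-/- → run B
t=4: L0/L1/L2 = DGH/B/- → run D
t=5: L0/L1/L2 = DGH/B/- → run D
t=6: L0/L1/L2 = DGH/B/- → run D
t=7: L0/L1/L2 = DGH/B/- → run D
t=8: L0/L1/L2 = GH/BD/- → run G
t=9: L0/L1/L2 = GH/BD/- → run G
t=10: L0/L1/L2 = GH/BD/- → run G
t=11: L0/L1/L2 = H/BD/- → run H
t=12: L0/L1/L2 = H/BD/- → run H
t=13: L0/L1/L2 = -/BD/- → run B
t=14: L0/L1/L2 = -/BD/- → run B
t=15: L0/L1/L2 = -/BD/- → run B
t=16: L0/L1/L2 = -/D/- → run D
t=17: (idle)
t=18: (idle)
t=19: (idle)
t=20: (idle)

context switches = 6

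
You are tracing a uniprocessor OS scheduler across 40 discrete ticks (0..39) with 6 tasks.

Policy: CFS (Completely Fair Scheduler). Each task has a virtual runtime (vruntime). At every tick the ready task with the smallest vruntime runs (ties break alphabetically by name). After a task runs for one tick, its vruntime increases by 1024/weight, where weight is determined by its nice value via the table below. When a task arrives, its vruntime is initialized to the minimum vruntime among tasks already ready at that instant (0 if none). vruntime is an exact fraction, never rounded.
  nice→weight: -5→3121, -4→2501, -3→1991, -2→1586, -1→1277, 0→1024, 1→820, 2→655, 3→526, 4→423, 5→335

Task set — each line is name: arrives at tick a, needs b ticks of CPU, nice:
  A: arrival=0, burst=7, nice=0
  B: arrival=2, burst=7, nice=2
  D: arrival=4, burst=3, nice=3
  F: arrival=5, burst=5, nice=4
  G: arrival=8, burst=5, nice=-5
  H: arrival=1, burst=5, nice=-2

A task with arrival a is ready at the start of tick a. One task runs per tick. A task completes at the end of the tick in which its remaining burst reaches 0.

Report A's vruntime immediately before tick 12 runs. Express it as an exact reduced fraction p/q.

vruntime(A, start of tick 12) = 3/1

t=0: vr[A=0] → run A
t=1: vr[A=1 H=1] → run A
t=2: vr[A=2 B=1 H=1] → run B
t=3: vr[A=2 B=1679/655 H=1] → run H
t=4: vr[A=2 B=1679/655 D=1305/793 H=1305/793] → run D
t=5: vr[A=2 B=1679/655 D=749231/208559 F=1305/793 H=1305/793] → run F
t=6: vr[A=2 B=1679/655 D=749231/208559 F=1364047/335439 H=1305/793] → run H
t=7: vr[A=2 B=1679/655 D=749231/208559 F=1364047/335439 H=1817/793] → run A
t=8: vr[A=3 B=1679/655 D=749231/208559 F=1364047/335439 G=1817/793 H=1817/793] → run G
t=9: vr[A=3 B=1679/655 D=749231/208559 F=1364047/335439 G=6482889/2474953 H=1817/793] → run H
t=10: vr[A=3 B=1679/655 D=749231/208559 F=1364047/335439 G=6482889/2474953 H=2329/793] → run B
t=11: vr[A=3 B=2703/655 D=749231/208559 F=1364047/335439 G=6482889/2474953 H=2329/793] → run G
t=12: vr[A=3 B=2703/655 D=749231/208559 F=1364047/335439 G=7294921/2474953 H=2329/793] → run H
t=13: vr[A=3 B=2703/655 D=749231/208559 F=1364047/335439 G=7294921/2474953 H=2841/793] → run G
t=14: vr[A=3 B=2703/655 D=749231/208559 F=1364047/335439 G=8106953/2474953 H=2841/793] → run A
t=15: vr[A=4 B=2703/655 D=749231/208559 F=1364047/335439 G=8106953/2474953 H=2841/793] → run G
t=16: vr[A=4 B=2703/655 D=749231/208559 F=1364047/335439 G=8918985/2474953 H=2841/793] → run H
t=17: vr[A=4 B=2703/655 D=749231/208559 F=1364047/335439 G=8918985/2474953] → run D
t=18: vr[A=4 B=2703/655 D=1155247/208559 F=1364047/335439 G=8918985/2474953] → run G
t=19: vr[A=4 B=2703/655 D=1155247/208559 F=1364047/335439] → run A
t=20: vr[A=5 B=2703/655 D=1155247/208559 F=1364047/335439] → run F
t=21: vr[A=5 B=2703/655 D=1155247/208559 F=2176079/335439] → run B
t=22: vr[A=5 B=3727/655 D=1155247/208559 F=2176079/335439] → run A
t=23: vr[A=6 B=3727/655 D=1155247/208559 F=2176079/335439] → run D
t=24: vr[A=6 B=3727/655 F=2176079/335439] → run B
t=25: vr[A=6 B=4751/655 F=2176079/335439] → run A
t=26: vr[B=4751/655 F=2176079/335439] → run F
t=27: vr[B=4751/655 F=996037/111813] → run B
t=28: vr[B=1155/131 F=996037/111813] → run B
t=29: vr[B=6799/655 F=996037/111813] → run F
t=30: vr[B=6799/655 F=3800143/335439] → run B
t=31: vr[F=3800143/335439] → run F
t=32: (idle)
t=33: (idle)
t=34: (idle)
t=35: (idle)
t=36: (idle)
t=37: (idle)
t=38: (idle)
t=39: (idle)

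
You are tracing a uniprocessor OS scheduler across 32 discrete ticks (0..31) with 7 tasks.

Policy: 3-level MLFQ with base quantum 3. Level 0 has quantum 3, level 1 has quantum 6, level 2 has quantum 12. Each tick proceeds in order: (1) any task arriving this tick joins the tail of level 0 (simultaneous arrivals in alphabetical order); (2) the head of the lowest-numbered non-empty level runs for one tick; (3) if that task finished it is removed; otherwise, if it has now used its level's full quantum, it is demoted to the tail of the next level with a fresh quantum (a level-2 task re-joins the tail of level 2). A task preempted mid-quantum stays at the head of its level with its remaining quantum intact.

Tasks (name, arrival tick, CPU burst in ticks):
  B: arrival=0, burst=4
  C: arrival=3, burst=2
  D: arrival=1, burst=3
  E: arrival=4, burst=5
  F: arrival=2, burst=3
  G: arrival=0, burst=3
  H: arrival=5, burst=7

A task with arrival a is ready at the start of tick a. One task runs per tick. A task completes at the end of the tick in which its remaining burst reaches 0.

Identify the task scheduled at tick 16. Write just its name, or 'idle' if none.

running at tick 16 = E

t=0: L0/L1/L2 = BG/-/- → run B
t=1: L0/L1/L2 = BGD/-/- → run B
t=2: L0/L1/L2 = BGDF/-/- → run B
t=3: L0/L1/L2 = GDFC/B/- → run G
t=4: L0/L1/L2 = GDFCE/B/- → run G
t=5: L0/L1/L2 = GDFCEH/B/- → run G
t=6: L0/L1/L2 = DFCEH/B/- → run D
t=7: L0/L1/L2 = DFCEH/B/- → run D
t=8: L0/L1/L2 = DFCEH/B/- → run D
t=9: L0/L1/L2 = FCEH/B/- → run F
t=10: L0/L1/L2 = FCEH/B/- → run F
t=11: L0/L1/L2 = FCEH/B/- → run F
t=12: L0/L1/L2 = CEH/B/- → run C
t=13: L0/L1/L2 = CEH/B/- → run C
t=14: L0/L1/L2 = EH/B/- → run E
t=15: L0/L1/L2 = EH/B/- → run E
t=16: L0/L1/L2 = EH/B/- → run E
t=17: L0/L1/L2 = H/BE/- → run H
t=18: L0/L1/L2 = H/BE/- → run H
t=19: L0/L1/L2 = H/BE/- → run H
t=20: L0/L1/L2 = -/BEH/- → run B
t=21: L0/L1/L2 = -/EH/- → run E
t=22: L0/L1/L2 = -/EH/- → run E
t=23: L0/L1/L2 = -/H/- → run H
t=24: L0/L1/L2 = -/H/- → run H
t=25: L0/L1/L2 = -/H/- → run H
t=26: L0/L1/L2 = -/H/- → run H
t=27: (idle)
t=28: (idle)
t=29: (idle)
t=30: (idle)
t=31: (idle)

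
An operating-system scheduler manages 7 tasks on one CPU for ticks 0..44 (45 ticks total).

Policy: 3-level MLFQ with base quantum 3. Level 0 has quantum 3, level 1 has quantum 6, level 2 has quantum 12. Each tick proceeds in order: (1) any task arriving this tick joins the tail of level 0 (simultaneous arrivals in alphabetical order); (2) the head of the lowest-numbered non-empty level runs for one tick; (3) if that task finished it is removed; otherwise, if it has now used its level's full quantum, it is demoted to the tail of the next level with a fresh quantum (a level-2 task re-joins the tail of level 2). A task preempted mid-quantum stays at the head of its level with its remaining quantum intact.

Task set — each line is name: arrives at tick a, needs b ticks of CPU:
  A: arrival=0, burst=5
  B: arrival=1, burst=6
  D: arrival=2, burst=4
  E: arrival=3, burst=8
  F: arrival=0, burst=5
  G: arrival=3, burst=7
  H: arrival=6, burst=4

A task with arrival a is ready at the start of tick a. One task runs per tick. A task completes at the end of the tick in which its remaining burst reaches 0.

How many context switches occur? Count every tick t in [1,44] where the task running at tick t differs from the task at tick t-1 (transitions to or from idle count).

context switches = 14

t=0: L0/L1/L2 = AF/-/- → run A
t=1: L0/L1/L2 = AFB/-/- → run A
t=2: L0/L1/L2 = AFBD/-/- → run A
t=3: L0/L1/L2 = FBDEG/A/- → run F
t=4: L0/L1/L2 = FBDEG/A/- → run F
t=5: L0/L1/L2 = FBDEG/A/- → run F
t=6: L0/L1/L2 = BDEGH/AF/- → run B
t=7: L0/L1/L2 = BDEGH/AF/- → run B
t=8: L0/L1/L2 = BDEGH/AF/- → run B
t=9: L0/L1/L2 = DEGH/AFB/- → run D
t=10: L0/L1/L2 = DEGH/AFB/- → run D
t=11: L0/L1/L2 = DEGH/AFB/- → run D
t=12: L0/L1/L2 = EGH/AFBD/- → run E
t=13: L0/L1/L2 = EGH/AFBD/- → run E
t=14: L0/L1/L2 = EGH/AFBD/- → run E
t=15: L0/L1/L2 = GH/AFBDE/- → run G
t=16: L0/L1/L2 = GH/AFBDE/- → run G
t=17: L0/L1/L2 = GH/AFBDE/- → run G
t=18: L0/L1/L2 = H/AFBDEG/- → run H
t=19: L0/L1/L2 = H/AFBDEG/- → run H
t=20: L0/L1/L2 = H/AFBDEG/- → run H
t=21: L0/L1/L2 = -/AFBDEGH/- → run A
t=22: L0/L1/L2 = -/AFBDEGH/- → run A
t=23: L0/L1/L2 = -/FBDEGH/- → run F
t=24: L0/L1/L2 = -/FBDEGH/- → run F
t=25: L0/L1/L2 = -/BDEGH/- → run B
t=26: L0/L1/L2 = -/BDEGH/- → run B
t=27: L0/L1/L2 = -/BDEGH/- → run B
t=28: L0/L1/L2 = -/DEGH/- → run D
t=29: L0/L1/L2 = -/EGH/- → run E
t=30: L0/L1/L2 = -/EGH/- → run E
t=31: L0/L1/L2 = -/EGH/- → run E
t=32: L0/L1/L2 = -/EGH/- → run E
t=33: L0/L1/L2 = -/EGH/- → run E
t=34: L0/L1/L2 = -/GH/- → run G
t=35: L0/L1/L2 = -/GH/- → run G
t=36: L0/L1/L2 = -/GH/- → run G
t=37: L0/L1/L2 = -/GH/- → run G
t=38: L0/L1/L2 = -/H/- → run H
t=39: (idle)
t=40: (idle)
t=41: (idle)
t=42: (idle)
t=43: (idle)
t=44: (idle)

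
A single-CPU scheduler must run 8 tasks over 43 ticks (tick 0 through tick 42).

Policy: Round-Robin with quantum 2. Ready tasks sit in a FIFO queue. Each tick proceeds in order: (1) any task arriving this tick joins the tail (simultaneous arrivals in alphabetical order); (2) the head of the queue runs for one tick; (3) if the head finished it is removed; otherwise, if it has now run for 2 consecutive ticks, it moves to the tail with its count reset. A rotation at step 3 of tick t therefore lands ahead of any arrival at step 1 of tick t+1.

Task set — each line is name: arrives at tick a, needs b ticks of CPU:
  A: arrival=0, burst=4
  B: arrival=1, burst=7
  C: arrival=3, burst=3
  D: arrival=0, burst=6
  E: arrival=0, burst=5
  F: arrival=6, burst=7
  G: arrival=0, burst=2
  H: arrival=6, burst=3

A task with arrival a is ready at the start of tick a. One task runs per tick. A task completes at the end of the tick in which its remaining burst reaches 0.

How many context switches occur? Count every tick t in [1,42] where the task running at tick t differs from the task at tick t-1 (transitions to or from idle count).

context switches = 21

t=0: queue=[A,D,E,G] q_used=0 → run A
t=1: queue=[A,D,E,G,B] q_used=1 → run A
t=2: queue=[D,E,G,B,A] q_used=0 → run D
t=3: queue=[D,E,G,B,A,C] q_used=1 → run D
t=4: queue=[E,G,B,A,C,D] q_used=0 → run E
t=5: queue=[E,G,B,A,C,D] q_used=1 → run E
t=6: queue=[G,B,A,C,D,E,F,H] q_used=0 → run G
t=7: queue=[G,B,A,C,D,E,F,H] q_used=1 → run G
t=8: queue=[B,A,C,D,E,F,H] q_used=0 → run B
t=9: queue=[B,A,C,D,E,F,H] q_used=1 → run B
t=10: queue=[A,C,D,E,F,H,B] q_used=0 → run A
t=11: queue=[A,C,D,E,F,H,B] q_used=1 → run A
t=12: queue=[C,D,E,F,H,B] q_used=0 → run C
t=13: queue=[C,D,E,F,H,B] q_used=1 → run C
t=14: queue=[D,E,F,H,B,C] q_used=0 → run D
t=15: queue=[D,E,F,H,B,C] q_used=1 → run D
t=16: queue=[E,F,H,B,C,D] q_used=0 → run E
t=17: queue=[E,F,H,B,C,D] q_used=1 → run E
t=18: queue=[F,H,B,C,D,E] q_used=0 → run F
t=19: queue=[F,H,B,C,D,E] q_used=1 → run F
t=20: queue=[H,B,C,D,E,F] q_used=0 → run H
t=21: queue=[H,B,C,D,E,F] q_used=1 → run H
t=22: queue=[B,C,D,E,F,H] q_used=0 → run B
t=23: queue=[B,C,D,E,F,H] q_used=1 → run B
t=24: queue=[C,D,E,F,H,B] q_used=0 → run C
t=25: queue=[D,E,F,H,B] q_used=0 → run D
t=26: queue=[D,E,F,H,B] q_used=1 → run D
t=27: queue=[E,F,H,B] q_used=0 → run E
t=28: queue=[F,H,B] q_used=0 → run F
t=29: queue=[F,H,B] q_used=1 → run F
t=30: queue=[H,B,F] q_used=0 → run H
t=31: queue=[B,F] q_used=0 → run B
t=32: queue=[B,F] q_used=1 → run B
t=33: queue=[F,B] q_used=0 → run F
t=34: queue=[F,B] q_used=1 → run F
t=35: queue=[B,F] q_used=0 → run B
t=36: queue=[F] q_used=0 → run F
t=37: (idle)
t=38: (idle)
t=39: (idle)
t=40: (idle)
t=41: (idle)
t=42: (idle)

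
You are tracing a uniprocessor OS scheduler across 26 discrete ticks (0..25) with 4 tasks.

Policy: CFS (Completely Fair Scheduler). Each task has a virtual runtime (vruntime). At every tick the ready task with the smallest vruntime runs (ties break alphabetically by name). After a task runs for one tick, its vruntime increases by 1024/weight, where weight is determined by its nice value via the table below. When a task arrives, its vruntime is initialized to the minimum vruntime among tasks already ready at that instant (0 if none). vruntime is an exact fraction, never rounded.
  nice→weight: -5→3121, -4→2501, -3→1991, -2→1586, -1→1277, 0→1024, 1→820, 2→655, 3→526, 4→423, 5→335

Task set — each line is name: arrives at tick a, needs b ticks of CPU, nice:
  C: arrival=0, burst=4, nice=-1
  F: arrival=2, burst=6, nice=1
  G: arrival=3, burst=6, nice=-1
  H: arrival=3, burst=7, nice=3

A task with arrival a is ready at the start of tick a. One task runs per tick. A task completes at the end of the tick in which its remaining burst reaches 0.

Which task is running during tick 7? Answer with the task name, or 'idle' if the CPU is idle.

running at tick 7 = G

t=0: vr[C=0] → run C
t=1: vr[C=1024/1277] → run C
t=2: vr[C=2048/1277 F=2048/1277] → run C
t=3: vr[C=3072/1277 F=2048/1277 G=2048/1277 H=2048/1277] → run F
t=4: vr[C=3072/1277 F=746752/261785 G=2048/1277 H=2048/1277] → run G
t=5: vr[C=3072/1277 F=746752/261785 G=3072/1277 H=2048/1277] → run H
t=6: vr[C=3072/1277 F=746752/261785 G=3072/1277 H=1192448/335851] → run C
t=7: vr[F=746752/261785 G=3072/1277 H=1192448/335851] → run G
t=8: vr[F=746752/261785 G=4096/1277 H=1192448/335851] → run F
t=9: vr[F=1073664/261785 G=4096/1277 H=1192448/335851] → run G
t=10: vr[F=1073664/261785 G=5120/1277 H=1192448/335851] → run H
t=11: vr[F=1073664/261785 G=5120/1277 H=1846272/335851] → run G
t=12: vr[F=1073664/261785 G=6144/1277 H=1846272/335851] → run F
t=13: vr[F=1400576/261785 G=6144/1277 H=1846272/335851] → run G
t=14: vr[F=1400576/261785 G=7168/1277 H=1846272/335851] → run F
t=15: vr[F=1727488/261785 G=7168/1277 H=1846272/335851] → run H
t=16: vr[F=1727488/261785 G=7168/1277 H=2500096/335851] → run G
t=17: vr[F=1727488/261785 H=2500096/335851] → run F
t=18: vr[F=410880/52357 H=2500096/335851] → run H
t=19: vr[F=410880/52357 H=3153920/335851] → run F
t=20: vr[H=3153920/335851] → run H
t=21: vr[H=3807744/335851] → run H
t=22: vr[H=4461568/335851] → run H
t=23: (idle)
t=24: (idle)
t=25: (idle)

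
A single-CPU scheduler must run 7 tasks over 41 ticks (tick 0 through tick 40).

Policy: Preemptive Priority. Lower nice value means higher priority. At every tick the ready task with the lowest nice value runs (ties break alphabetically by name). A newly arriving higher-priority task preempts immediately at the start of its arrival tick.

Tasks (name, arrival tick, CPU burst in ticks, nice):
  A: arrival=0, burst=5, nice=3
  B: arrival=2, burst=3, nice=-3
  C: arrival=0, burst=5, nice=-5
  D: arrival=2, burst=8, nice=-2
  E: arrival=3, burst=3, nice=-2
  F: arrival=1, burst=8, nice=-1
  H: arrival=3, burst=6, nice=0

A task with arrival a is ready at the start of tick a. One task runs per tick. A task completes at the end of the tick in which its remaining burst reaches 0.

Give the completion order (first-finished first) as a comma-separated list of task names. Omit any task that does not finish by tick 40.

t=0: ready={A,C} → run C
t=1: ready={A,C,F} → run C
t=2: ready={A,B,C,D,F} → run C
t=3: ready={A,B,C,D,E,F,H} → run C
t=4: ready={A,B,C,D,E,F,H} → run C
t=5: ready={A,B,D,E,F,H} → run B
t=6: ready={A,B,D,E,F,H} → run B
t=7: ready={A,B,D,E,F,H} → run B
t=8: ready={A,D,E,F,H} → run D
t=9: ready={A,D,E,F,H} → run D
t=10: ready={A,D,E,F,H} → run D
t=11: ready={A,D,E,F,H} → run D
t=12: ready={A,D,E,F,H} → run D
t=13: ready={A,D,E,F,H} → run D
t=14: ready={A,D,E,F,H} → run D
t=15: ready={A,D,E,F,H} → run D
t=16: ready={A,E,F,H} → run E
t=17: ready={A,E,F,H} → run E
t=18: ready={A,E,F,H} → run E
t=19: ready={A,F,H} → run F
t=20: ready={A,F,H} → run F
t=21: ready={A,F,H} → run F
t=22: ready={A,F,H} → run F
t=23: ready={A,F,H} → run F
t=24: ready={A,F,H} → run F
t=25: ready={A,F,H} → run F
t=26: ready={A,F,H} → run F
t=27: ready={A,H} → run H
t=28: ready={A,H} → run H
t=29: ready={A,H} → run H
t=30: ready={A,H} → run H
t=31: ready={A,H} → run H
t=32: ready={A,H} → run H
t=33: ready={A} → run A
t=34: ready={A} → run A
t=35: ready={A} → run A
t=36: ready={A} → run A
t=37: ready={A} → run A
t=38: (idle)
t=39: (idle)
t=40: (idle)

completion order = C, B, D, E, F, H, A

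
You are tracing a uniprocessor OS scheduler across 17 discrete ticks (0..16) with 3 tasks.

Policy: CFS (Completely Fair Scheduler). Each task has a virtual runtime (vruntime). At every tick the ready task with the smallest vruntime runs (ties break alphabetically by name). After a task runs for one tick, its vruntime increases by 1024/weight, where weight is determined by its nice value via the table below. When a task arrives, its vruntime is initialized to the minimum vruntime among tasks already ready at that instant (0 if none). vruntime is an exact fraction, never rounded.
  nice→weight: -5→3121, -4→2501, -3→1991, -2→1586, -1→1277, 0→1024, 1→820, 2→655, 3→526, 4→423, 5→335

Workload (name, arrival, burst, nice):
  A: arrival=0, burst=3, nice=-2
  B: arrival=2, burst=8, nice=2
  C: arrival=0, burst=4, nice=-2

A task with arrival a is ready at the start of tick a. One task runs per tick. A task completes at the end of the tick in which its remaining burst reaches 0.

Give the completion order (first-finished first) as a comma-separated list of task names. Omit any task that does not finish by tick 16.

t=0: vr[A=0 C=0] → run A
t=1: vr[A=512/793 C=0] → run C
t=2: vr[A=512/793 B=512/793 C=512/793] → run A
t=3: vr[A=1024/793 B=512/793 C=512/793] → run B
t=4: vr[A=1024/793 B=1147392/519415 C=512/793] → run C
t=5: vr[A=1024/793 B=1147392/519415 C=1024/793] → run A
t=6: vr[B=1147392/519415 C=1024/793] → run C
t=7: vr[B=1147392/519415 C=1536/793] → run C
t=8: vr[B=1147392/519415] → run B
t=9: vr[B=1959424/519415] → run B
t=10: vr[B=2771456/519415] → run B
t=11: vr[B=3583488/519415] → run B
t=12: vr[B=879104/103883] → run B
t=13: vr[B=5207552/519415] → run B
t=14: vr[B=6019584/519415] → run B
t=15: (idle)
t=16: (idle)

completion order = A, C, B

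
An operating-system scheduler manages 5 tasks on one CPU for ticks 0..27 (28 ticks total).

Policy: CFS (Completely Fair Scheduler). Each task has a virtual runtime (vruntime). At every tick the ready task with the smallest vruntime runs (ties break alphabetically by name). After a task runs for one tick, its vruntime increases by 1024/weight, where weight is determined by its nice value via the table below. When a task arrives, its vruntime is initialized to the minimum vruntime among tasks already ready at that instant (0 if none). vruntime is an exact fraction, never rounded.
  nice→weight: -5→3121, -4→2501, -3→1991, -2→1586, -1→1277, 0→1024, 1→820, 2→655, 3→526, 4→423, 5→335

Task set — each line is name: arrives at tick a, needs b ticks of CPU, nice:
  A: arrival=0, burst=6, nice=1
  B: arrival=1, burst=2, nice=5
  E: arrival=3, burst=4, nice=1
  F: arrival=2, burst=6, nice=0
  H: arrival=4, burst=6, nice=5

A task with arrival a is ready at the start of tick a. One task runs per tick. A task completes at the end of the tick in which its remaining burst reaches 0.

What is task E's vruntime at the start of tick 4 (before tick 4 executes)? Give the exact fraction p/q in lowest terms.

t=0: vr[A=0] → run A
t=1: vr[A=256/205 B=256/205] → run A
t=2: vr[A=512/205 B=256/205 F=256/205] → run B
t=3: vr[A=512/205 B=59136/13735 E=256/205 F=256/205] → run E
t=4: vr[A=512/205 B=59136/13735 E=512/205 F=256/205 H=256/205] → run F
t=5: vr[A=512/205 B=59136/13735 E=512/205 F=461/205 H=256/205] → run H
t=6: vr[A=512/205 B=59136/13735 E=512/205 F=461/205 H=59136/13735] → run F
t=7: vr[A=512/205 B=59136/13735 E=512/205 F=666/205 H=59136/13735] → run A
t=8: vr[A=768/205 B=59136/13735 E=512/205 F=666/205 H=59136/13735] → run E
t=9: vr[A=768/205 B=59136/13735 E=768/205 F=666/205 H=59136/13735] → run F
t=10: vr[A=768/205 B=59136/13735 E=768/205 F=871/205 H=59136/13735] → run A
t=11: vr[A=1024/205 B=59136/13735 E=768/205 F=871/205 H=59136/13735] → run E
t=12: vr[A=1024/205 B=59136/13735 E=1024/205 F=871/205 H=59136/13735] → run F
t=13: vr[A=1024/205 B=59136/13735 E=1024/205 F=1076/205 H=59136/13735] → run B
t=14: vr[A=1024/205 E=1024/205 F=1076/205 H=59136/13735] → run H
t=15: vr[A=1024/205 E=1024/205 F=1076/205 H=20224/2747] → run A
t=16: vr[A=256/41 E=1024/205 F=1076/205 H=20224/2747] → run E
t=17: vr[A=256/41 F=1076/205 H=20224/2747] → run F
t=18: vr[A=256/41 F=1281/205 H=20224/2747] → run A
t=19: vr[F=1281/205 H=20224/2747] → run F
t=20: vr[H=20224/2747] → run H
t=21: vr[H=143104/13735] → run H
t=22: vr[H=185088/13735] → run H
t=23: vr[H=227072/13735] → run H
t=24: (idle)
t=25: (idle)
t=26: (idle)
t=27: (idle)

vruntime(E, start of tick 4) = 512/205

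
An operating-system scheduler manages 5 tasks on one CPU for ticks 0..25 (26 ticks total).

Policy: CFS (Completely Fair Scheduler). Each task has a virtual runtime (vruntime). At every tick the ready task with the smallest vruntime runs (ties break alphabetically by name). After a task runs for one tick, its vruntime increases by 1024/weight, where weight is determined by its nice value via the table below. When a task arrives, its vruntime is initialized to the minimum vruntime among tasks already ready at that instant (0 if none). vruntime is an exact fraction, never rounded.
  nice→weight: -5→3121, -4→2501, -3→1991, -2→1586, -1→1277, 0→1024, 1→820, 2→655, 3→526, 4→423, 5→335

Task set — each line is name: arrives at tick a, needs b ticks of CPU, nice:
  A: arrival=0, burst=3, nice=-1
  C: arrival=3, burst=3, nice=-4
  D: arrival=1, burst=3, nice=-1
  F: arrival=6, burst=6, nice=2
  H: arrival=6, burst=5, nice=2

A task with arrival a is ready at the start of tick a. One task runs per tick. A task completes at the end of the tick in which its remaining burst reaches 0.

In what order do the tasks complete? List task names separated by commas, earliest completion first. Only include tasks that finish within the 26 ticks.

t=0: vr[A=0] → run A
t=1: vr[A=1024/1277 D=1024/1277] → run A
t=2: vr[A=2048/1277 D=1024/1277] → run D
t=3: vr[A=2048/1277 C=2048/1277 D=2048/1277] → run A
t=4: vr[C=2048/1277 D=2048/1277] → run C
t=5: vr[C=6429696/3193777 D=2048/1277] → run D
t=6: vr[C=6429696/3193777 D=3072/1277 F=6429696/3193777 H=6429696/3193777] → run C
t=7: vr[C=7737344/3193777 D=3072/1277 F=6429696/3193777 H=6429696/3193777] → run F
t=8: vr[C=7737344/3193777 D=3072/1277 F=7481878528/2091923935 H=6429696/3193777] → run H
t=9: vr[C=7737344/3193777 D=3072/1277 F=7481878528/2091923935 H=7481878528/2091923935] → run D
t=10: vr[C=7737344/3193777 F=7481878528/2091923935 H=7481878528/2091923935] → run C
t=11: vr[F=7481878528/2091923935 H=7481878528/2091923935] → run F
t=12: vr[F=10752306176/2091923935 H=7481878528/2091923935] → run H
t=13: vr[F=10752306176/2091923935 H=10752306176/2091923935] → run F
t=14: vr[F=14022733824/2091923935 H=10752306176/2091923935] → run H
t=15: vr[F=14022733824/2091923935 H=14022733824/2091923935] → run F
t=16: vr[F=17293161472/2091923935 H=14022733824/2091923935] → run H
t=17: vr[F=17293161472/2091923935 H=17293161472/2091923935] → run F
t=18: vr[F=4112717824/418384787 H=17293161472/2091923935] → run H
t=19: vr[F=4112717824/418384787] → run F
t=20: (idle)
t=21: (idle)
t=22: (idle)
t=23: (idle)
t=24: (idle)
t=25: (idle)

completion order = A, D, C, H, F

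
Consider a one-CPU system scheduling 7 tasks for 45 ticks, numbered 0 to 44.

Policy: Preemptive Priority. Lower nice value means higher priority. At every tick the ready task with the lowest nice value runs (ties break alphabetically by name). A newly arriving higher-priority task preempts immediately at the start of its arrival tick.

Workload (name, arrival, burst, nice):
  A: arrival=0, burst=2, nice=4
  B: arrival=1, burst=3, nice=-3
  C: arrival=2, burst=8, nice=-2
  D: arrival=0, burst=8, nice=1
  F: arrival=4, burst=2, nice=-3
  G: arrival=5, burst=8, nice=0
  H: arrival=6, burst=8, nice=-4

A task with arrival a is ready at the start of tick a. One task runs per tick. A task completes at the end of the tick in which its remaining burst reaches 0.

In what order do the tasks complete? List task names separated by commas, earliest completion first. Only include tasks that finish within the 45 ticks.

completion order = B, F, H, C, G, D, A

t=0: ready={A,D} → run D
t=1: ready={A,B,D} → run B
t=2: ready={A,B,C,D} → run B
t=3: ready={A,B,C,D} → run B
t=4: ready={A,C,D,F} → run F
t=5: ready={A,C,D,F,G} → run F
t=6: ready={A,C,D,G,H} → run H
t=7: ready={A,C,D,G,H} → run H
t=8: ready={A,C,D,G,H} → run H
t=9: ready={A,C,D,G,H} → run H
t=10: ready={A,C,D,G,H} → run H
t=11: ready={A,C,D,G,H} → run H
t=12: ready={A,C,D,G,H} → run H
t=13: ready={A,C,D,G,H} → run H
t=14: ready={A,C,D,G} → run C
t=15: ready={A,C,D,G} → run C
t=16: ready={A,C,D,G} → run C
t=17: ready={A,C,D,G} → run C
t=18: ready={A,C,D,G} → run C
t=19: ready={A,C,D,G} → run C
t=20: ready={A,C,D,G} → run C
t=21: ready={A,C,D,G} → run C
t=22: ready={A,D,G} → run G
t=23: ready={A,D,G} → run G
t=24: ready={A,D,G} → run G
t=25: ready={A,D,G} → run G
t=26: ready={A,D,G} → run G
t=27: ready={A,D,G} → run G
t=28: ready={A,D,G} → run G
t=29: ready={A,D,G} → run G
t=30: ready={A,D} → run D
t=31: ready={A,D} → run D
t=32: ready={A,D} → run D
t=33: ready={A,D} → run D
t=34: ready={A,D} → run D
t=35: ready={A,D} → run D
t=36: ready={A,D} → run D
t=37: ready={A} → run A
t=38: ready={A} → run A
t=39: (idle)
t=40: (idle)
t=41: (idle)
t=42: (idle)
t=43: (idle)
t=44: (idle)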